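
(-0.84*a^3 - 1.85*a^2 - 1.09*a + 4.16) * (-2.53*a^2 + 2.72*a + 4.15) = 2.1252*a^5 + 2.3957*a^4 - 5.7603*a^3 - 21.1671*a^2 + 6.7917*a + 17.264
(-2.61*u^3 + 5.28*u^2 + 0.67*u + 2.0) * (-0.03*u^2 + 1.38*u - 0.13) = 0.0783*u^5 - 3.7602*u^4 + 7.6056*u^3 + 0.1782*u^2 + 2.6729*u - 0.26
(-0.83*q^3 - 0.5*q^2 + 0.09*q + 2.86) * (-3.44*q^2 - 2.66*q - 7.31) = 2.8552*q^5 + 3.9278*q^4 + 7.0877*q^3 - 6.4228*q^2 - 8.2655*q - 20.9066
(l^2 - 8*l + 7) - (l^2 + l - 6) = 13 - 9*l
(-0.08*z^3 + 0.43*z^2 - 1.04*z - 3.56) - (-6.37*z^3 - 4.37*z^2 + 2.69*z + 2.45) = 6.29*z^3 + 4.8*z^2 - 3.73*z - 6.01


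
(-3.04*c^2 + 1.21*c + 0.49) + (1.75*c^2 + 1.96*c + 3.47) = -1.29*c^2 + 3.17*c + 3.96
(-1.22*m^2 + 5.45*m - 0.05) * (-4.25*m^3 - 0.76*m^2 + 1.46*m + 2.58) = 5.185*m^5 - 22.2353*m^4 - 5.7107*m^3 + 4.8474*m^2 + 13.988*m - 0.129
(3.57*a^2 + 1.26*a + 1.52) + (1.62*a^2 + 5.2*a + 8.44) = 5.19*a^2 + 6.46*a + 9.96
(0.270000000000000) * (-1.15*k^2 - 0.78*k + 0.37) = -0.3105*k^2 - 0.2106*k + 0.0999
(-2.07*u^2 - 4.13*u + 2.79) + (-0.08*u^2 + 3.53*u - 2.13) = -2.15*u^2 - 0.6*u + 0.66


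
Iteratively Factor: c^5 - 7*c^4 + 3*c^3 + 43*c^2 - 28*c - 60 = (c + 2)*(c^4 - 9*c^3 + 21*c^2 + c - 30) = (c + 1)*(c + 2)*(c^3 - 10*c^2 + 31*c - 30) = (c - 5)*(c + 1)*(c + 2)*(c^2 - 5*c + 6) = (c - 5)*(c - 3)*(c + 1)*(c + 2)*(c - 2)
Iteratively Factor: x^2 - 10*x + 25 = (x - 5)*(x - 5)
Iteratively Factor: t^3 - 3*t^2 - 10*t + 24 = (t - 2)*(t^2 - t - 12) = (t - 4)*(t - 2)*(t + 3)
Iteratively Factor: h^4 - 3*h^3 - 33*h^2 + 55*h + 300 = (h - 5)*(h^3 + 2*h^2 - 23*h - 60) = (h - 5)*(h + 4)*(h^2 - 2*h - 15) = (h - 5)*(h + 3)*(h + 4)*(h - 5)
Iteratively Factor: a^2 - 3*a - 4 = (a - 4)*(a + 1)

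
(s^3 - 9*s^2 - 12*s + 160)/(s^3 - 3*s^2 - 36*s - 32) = (s - 5)/(s + 1)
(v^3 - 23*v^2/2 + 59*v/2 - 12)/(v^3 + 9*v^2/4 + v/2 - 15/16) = 8*(v^2 - 11*v + 24)/(8*v^2 + 22*v + 15)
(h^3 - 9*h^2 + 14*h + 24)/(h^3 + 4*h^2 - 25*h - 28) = (h - 6)/(h + 7)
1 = 1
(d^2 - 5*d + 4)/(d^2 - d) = (d - 4)/d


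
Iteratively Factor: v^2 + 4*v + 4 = (v + 2)*(v + 2)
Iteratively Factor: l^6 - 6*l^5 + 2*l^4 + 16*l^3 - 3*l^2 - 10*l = (l)*(l^5 - 6*l^4 + 2*l^3 + 16*l^2 - 3*l - 10) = l*(l + 1)*(l^4 - 7*l^3 + 9*l^2 + 7*l - 10) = l*(l - 2)*(l + 1)*(l^3 - 5*l^2 - l + 5) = l*(l - 5)*(l - 2)*(l + 1)*(l^2 - 1) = l*(l - 5)*(l - 2)*(l - 1)*(l + 1)*(l + 1)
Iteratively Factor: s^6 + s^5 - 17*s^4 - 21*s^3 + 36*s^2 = (s + 3)*(s^5 - 2*s^4 - 11*s^3 + 12*s^2) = (s - 1)*(s + 3)*(s^4 - s^3 - 12*s^2) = (s - 4)*(s - 1)*(s + 3)*(s^3 + 3*s^2) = (s - 4)*(s - 1)*(s + 3)^2*(s^2) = s*(s - 4)*(s - 1)*(s + 3)^2*(s)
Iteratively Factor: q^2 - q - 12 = (q + 3)*(q - 4)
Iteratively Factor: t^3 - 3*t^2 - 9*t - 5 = (t - 5)*(t^2 + 2*t + 1) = (t - 5)*(t + 1)*(t + 1)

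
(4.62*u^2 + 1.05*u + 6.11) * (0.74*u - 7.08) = 3.4188*u^3 - 31.9326*u^2 - 2.9126*u - 43.2588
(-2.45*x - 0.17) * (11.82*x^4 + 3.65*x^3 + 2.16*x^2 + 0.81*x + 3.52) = -28.959*x^5 - 10.9519*x^4 - 5.9125*x^3 - 2.3517*x^2 - 8.7617*x - 0.5984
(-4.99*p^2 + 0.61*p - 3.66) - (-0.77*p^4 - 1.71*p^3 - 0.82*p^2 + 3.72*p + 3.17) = 0.77*p^4 + 1.71*p^3 - 4.17*p^2 - 3.11*p - 6.83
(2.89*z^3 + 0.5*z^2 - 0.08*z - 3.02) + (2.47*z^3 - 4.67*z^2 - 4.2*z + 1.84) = 5.36*z^3 - 4.17*z^2 - 4.28*z - 1.18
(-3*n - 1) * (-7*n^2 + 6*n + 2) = 21*n^3 - 11*n^2 - 12*n - 2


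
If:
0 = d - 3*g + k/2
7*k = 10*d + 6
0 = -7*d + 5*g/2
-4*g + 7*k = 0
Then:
No Solution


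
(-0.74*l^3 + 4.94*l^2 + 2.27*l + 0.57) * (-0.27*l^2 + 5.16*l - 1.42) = 0.1998*l^5 - 5.1522*l^4 + 25.9283*l^3 + 4.5445*l^2 - 0.2822*l - 0.8094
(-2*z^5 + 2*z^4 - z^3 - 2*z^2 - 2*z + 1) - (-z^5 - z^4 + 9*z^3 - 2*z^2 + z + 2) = -z^5 + 3*z^4 - 10*z^3 - 3*z - 1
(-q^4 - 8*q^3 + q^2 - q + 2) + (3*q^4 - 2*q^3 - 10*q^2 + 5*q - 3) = 2*q^4 - 10*q^3 - 9*q^2 + 4*q - 1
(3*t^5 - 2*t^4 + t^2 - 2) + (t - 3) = 3*t^5 - 2*t^4 + t^2 + t - 5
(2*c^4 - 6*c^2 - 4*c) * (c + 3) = 2*c^5 + 6*c^4 - 6*c^3 - 22*c^2 - 12*c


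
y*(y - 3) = y^2 - 3*y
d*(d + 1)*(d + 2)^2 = d^4 + 5*d^3 + 8*d^2 + 4*d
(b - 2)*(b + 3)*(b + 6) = b^3 + 7*b^2 - 36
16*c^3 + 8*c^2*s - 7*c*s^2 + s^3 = (-4*c + s)^2*(c + s)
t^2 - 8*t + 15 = (t - 5)*(t - 3)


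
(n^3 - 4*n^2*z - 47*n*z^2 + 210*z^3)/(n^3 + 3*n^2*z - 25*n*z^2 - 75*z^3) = (n^2 + n*z - 42*z^2)/(n^2 + 8*n*z + 15*z^2)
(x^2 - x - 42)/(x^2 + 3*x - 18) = (x - 7)/(x - 3)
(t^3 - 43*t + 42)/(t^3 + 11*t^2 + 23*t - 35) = (t - 6)/(t + 5)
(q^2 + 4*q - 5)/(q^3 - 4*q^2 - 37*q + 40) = 1/(q - 8)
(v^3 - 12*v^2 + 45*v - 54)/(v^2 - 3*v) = v - 9 + 18/v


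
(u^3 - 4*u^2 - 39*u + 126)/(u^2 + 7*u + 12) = (u^3 - 4*u^2 - 39*u + 126)/(u^2 + 7*u + 12)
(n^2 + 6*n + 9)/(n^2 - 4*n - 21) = (n + 3)/(n - 7)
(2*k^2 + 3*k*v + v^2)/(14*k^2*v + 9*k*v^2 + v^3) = (k + v)/(v*(7*k + v))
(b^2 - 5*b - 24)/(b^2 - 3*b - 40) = (b + 3)/(b + 5)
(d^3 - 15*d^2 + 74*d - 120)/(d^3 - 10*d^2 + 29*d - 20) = (d - 6)/(d - 1)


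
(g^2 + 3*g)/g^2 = (g + 3)/g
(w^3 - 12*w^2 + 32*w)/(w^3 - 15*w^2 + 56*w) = (w - 4)/(w - 7)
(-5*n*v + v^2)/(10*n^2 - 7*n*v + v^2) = v/(-2*n + v)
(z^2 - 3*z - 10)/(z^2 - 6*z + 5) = (z + 2)/(z - 1)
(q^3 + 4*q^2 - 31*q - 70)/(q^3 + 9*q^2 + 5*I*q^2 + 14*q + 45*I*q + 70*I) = (q - 5)/(q + 5*I)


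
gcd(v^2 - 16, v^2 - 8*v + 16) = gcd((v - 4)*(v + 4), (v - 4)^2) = v - 4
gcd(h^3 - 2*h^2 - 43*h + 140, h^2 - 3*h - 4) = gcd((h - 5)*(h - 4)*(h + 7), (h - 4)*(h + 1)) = h - 4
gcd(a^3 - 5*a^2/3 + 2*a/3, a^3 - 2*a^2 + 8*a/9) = a^2 - 2*a/3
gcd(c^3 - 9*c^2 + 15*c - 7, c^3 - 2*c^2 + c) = c^2 - 2*c + 1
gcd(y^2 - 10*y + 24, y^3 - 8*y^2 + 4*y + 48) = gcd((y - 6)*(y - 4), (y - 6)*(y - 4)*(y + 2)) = y^2 - 10*y + 24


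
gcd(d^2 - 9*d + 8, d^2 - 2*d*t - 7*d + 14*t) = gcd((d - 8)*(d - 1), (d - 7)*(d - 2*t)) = 1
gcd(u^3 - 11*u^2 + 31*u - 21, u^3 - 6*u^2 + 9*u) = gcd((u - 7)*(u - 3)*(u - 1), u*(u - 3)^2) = u - 3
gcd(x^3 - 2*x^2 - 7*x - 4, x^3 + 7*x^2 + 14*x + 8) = x + 1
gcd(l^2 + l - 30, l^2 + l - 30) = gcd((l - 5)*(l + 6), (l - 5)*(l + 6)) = l^2 + l - 30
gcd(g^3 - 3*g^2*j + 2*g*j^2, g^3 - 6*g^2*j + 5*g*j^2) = g^2 - g*j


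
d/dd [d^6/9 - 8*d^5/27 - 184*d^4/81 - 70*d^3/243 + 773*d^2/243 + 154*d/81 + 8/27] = 2*d^5/3 - 40*d^4/27 - 736*d^3/81 - 70*d^2/81 + 1546*d/243 + 154/81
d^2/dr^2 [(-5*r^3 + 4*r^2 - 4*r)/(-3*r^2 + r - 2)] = 2*(-r^3 + 42*r^2 - 12*r - 8)/(27*r^6 - 27*r^5 + 63*r^4 - 37*r^3 + 42*r^2 - 12*r + 8)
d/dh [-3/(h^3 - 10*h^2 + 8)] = 3*h*(3*h - 20)/(h^3 - 10*h^2 + 8)^2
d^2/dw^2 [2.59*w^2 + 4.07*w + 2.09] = 5.18000000000000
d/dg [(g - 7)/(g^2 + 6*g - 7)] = (g^2 + 6*g - 2*(g - 7)*(g + 3) - 7)/(g^2 + 6*g - 7)^2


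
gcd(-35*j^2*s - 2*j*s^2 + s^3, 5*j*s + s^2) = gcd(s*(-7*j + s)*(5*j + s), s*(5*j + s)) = 5*j*s + s^2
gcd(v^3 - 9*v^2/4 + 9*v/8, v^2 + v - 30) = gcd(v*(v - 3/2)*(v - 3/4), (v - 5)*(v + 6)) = 1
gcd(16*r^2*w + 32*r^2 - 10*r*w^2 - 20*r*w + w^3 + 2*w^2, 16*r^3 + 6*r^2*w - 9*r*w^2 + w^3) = 16*r^2 - 10*r*w + w^2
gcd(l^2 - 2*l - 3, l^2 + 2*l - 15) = l - 3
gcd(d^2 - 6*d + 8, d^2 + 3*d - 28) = d - 4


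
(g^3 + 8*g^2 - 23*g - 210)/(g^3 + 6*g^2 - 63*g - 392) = (g^2 + g - 30)/(g^2 - g - 56)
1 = 1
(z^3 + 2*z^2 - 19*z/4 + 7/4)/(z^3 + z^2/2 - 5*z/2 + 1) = (z + 7/2)/(z + 2)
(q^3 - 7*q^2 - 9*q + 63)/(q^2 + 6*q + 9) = (q^2 - 10*q + 21)/(q + 3)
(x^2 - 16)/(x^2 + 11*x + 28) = (x - 4)/(x + 7)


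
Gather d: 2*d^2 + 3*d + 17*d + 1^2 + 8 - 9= 2*d^2 + 20*d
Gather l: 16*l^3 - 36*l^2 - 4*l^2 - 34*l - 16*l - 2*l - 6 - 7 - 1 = 16*l^3 - 40*l^2 - 52*l - 14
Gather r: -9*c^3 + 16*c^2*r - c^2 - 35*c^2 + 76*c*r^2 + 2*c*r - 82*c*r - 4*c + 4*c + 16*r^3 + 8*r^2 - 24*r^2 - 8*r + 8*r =-9*c^3 - 36*c^2 + 16*r^3 + r^2*(76*c - 16) + r*(16*c^2 - 80*c)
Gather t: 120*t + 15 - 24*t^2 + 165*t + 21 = -24*t^2 + 285*t + 36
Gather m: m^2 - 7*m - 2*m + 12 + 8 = m^2 - 9*m + 20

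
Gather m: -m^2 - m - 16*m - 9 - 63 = -m^2 - 17*m - 72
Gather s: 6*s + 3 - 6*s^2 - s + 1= -6*s^2 + 5*s + 4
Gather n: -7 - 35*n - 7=-35*n - 14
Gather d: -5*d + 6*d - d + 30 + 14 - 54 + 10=0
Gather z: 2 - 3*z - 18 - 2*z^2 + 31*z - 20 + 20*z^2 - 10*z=18*z^2 + 18*z - 36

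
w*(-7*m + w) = -7*m*w + w^2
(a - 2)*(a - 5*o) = a^2 - 5*a*o - 2*a + 10*o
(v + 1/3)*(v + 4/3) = v^2 + 5*v/3 + 4/9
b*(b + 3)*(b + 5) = b^3 + 8*b^2 + 15*b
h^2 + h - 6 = (h - 2)*(h + 3)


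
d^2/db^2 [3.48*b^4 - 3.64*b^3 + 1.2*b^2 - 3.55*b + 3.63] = 41.76*b^2 - 21.84*b + 2.4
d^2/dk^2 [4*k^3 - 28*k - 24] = 24*k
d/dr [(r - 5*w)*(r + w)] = 2*r - 4*w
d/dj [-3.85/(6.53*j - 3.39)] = 25.1405/(6.53*j - 3.39)^2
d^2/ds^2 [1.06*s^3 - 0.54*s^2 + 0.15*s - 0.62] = 6.36*s - 1.08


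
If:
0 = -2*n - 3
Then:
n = -3/2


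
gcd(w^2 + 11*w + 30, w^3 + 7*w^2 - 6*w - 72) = w + 6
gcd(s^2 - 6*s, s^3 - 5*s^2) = s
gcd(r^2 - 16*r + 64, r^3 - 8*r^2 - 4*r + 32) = r - 8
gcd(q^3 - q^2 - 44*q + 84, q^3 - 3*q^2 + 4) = q - 2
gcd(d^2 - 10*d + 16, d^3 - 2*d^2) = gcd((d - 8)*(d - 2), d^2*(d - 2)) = d - 2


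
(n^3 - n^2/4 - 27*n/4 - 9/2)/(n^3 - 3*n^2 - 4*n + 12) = (n + 3/4)/(n - 2)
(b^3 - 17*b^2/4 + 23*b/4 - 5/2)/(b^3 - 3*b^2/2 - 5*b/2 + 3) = (4*b - 5)/(2*(2*b + 3))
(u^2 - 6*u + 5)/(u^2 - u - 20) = (u - 1)/(u + 4)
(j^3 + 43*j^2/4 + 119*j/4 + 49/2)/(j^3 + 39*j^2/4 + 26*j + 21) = (j + 7)/(j + 6)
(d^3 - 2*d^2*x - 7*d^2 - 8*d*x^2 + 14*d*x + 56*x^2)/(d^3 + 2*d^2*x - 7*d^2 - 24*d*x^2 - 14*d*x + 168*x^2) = (d + 2*x)/(d + 6*x)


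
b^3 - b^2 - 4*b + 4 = (b - 2)*(b - 1)*(b + 2)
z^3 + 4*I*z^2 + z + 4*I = (z - I)*(z + I)*(z + 4*I)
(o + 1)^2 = o^2 + 2*o + 1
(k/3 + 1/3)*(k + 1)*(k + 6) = k^3/3 + 8*k^2/3 + 13*k/3 + 2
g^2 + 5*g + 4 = (g + 1)*(g + 4)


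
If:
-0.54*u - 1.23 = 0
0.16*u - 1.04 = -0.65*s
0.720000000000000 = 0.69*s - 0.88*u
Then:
No Solution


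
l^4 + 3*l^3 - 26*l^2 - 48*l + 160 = (l - 4)*(l - 2)*(l + 4)*(l + 5)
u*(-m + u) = -m*u + u^2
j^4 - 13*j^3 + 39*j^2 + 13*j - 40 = (j - 8)*(j - 5)*(j - 1)*(j + 1)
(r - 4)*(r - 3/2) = r^2 - 11*r/2 + 6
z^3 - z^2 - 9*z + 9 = (z - 3)*(z - 1)*(z + 3)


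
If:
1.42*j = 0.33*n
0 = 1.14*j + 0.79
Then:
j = -0.69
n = -2.98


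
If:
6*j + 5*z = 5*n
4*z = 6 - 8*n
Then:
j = 5/8 - 5*z/4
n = 3/4 - z/2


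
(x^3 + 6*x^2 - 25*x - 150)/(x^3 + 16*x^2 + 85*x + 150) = (x - 5)/(x + 5)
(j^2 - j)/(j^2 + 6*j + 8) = j*(j - 1)/(j^2 + 6*j + 8)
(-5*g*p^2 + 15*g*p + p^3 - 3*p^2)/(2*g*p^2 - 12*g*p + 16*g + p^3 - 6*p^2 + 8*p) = p*(-5*g*p + 15*g + p^2 - 3*p)/(2*g*p^2 - 12*g*p + 16*g + p^3 - 6*p^2 + 8*p)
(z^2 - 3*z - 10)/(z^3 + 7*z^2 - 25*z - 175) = (z + 2)/(z^2 + 12*z + 35)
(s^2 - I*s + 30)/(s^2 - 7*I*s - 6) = (s + 5*I)/(s - I)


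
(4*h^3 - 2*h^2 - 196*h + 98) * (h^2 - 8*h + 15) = 4*h^5 - 34*h^4 - 120*h^3 + 1636*h^2 - 3724*h + 1470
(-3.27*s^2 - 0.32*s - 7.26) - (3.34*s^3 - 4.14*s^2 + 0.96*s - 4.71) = -3.34*s^3 + 0.87*s^2 - 1.28*s - 2.55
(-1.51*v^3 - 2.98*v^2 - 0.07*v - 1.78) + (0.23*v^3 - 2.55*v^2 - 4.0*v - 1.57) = -1.28*v^3 - 5.53*v^2 - 4.07*v - 3.35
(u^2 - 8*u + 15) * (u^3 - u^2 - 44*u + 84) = u^5 - 9*u^4 - 21*u^3 + 421*u^2 - 1332*u + 1260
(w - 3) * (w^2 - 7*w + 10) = w^3 - 10*w^2 + 31*w - 30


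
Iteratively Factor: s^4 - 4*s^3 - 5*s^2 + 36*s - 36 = (s - 2)*(s^3 - 2*s^2 - 9*s + 18) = (s - 3)*(s - 2)*(s^2 + s - 6) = (s - 3)*(s - 2)*(s + 3)*(s - 2)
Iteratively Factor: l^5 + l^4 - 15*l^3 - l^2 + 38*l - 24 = (l - 1)*(l^4 + 2*l^3 - 13*l^2 - 14*l + 24) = (l - 1)*(l + 4)*(l^3 - 2*l^2 - 5*l + 6) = (l - 1)^2*(l + 4)*(l^2 - l - 6) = (l - 3)*(l - 1)^2*(l + 4)*(l + 2)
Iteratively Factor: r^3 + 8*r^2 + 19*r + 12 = (r + 3)*(r^2 + 5*r + 4) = (r + 3)*(r + 4)*(r + 1)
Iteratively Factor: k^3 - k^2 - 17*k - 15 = (k + 3)*(k^2 - 4*k - 5) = (k - 5)*(k + 3)*(k + 1)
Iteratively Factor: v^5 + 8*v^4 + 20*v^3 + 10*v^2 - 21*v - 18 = (v + 2)*(v^4 + 6*v^3 + 8*v^2 - 6*v - 9) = (v + 2)*(v + 3)*(v^3 + 3*v^2 - v - 3) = (v - 1)*(v + 2)*(v + 3)*(v^2 + 4*v + 3) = (v - 1)*(v + 2)*(v + 3)^2*(v + 1)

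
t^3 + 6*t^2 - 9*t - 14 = (t - 2)*(t + 1)*(t + 7)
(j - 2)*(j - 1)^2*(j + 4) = j^4 - 11*j^2 + 18*j - 8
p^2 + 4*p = p*(p + 4)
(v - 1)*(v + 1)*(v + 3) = v^3 + 3*v^2 - v - 3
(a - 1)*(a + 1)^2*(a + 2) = a^4 + 3*a^3 + a^2 - 3*a - 2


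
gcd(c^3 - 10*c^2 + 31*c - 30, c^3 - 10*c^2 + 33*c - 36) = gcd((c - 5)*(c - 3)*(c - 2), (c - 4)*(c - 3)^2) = c - 3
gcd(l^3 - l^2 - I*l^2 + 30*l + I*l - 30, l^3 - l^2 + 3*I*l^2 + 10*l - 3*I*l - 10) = l^2 + l*(-1 + 5*I) - 5*I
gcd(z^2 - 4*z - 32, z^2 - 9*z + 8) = z - 8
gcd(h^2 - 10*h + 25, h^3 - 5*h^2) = h - 5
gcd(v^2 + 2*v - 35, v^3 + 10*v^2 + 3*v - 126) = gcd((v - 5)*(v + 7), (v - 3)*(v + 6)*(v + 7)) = v + 7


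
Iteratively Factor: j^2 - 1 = (j + 1)*(j - 1)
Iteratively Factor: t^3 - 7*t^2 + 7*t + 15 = (t + 1)*(t^2 - 8*t + 15) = (t - 3)*(t + 1)*(t - 5)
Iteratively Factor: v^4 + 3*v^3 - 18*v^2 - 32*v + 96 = (v - 3)*(v^3 + 6*v^2 - 32) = (v - 3)*(v + 4)*(v^2 + 2*v - 8) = (v - 3)*(v - 2)*(v + 4)*(v + 4)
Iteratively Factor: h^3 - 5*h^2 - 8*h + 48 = (h - 4)*(h^2 - h - 12) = (h - 4)^2*(h + 3)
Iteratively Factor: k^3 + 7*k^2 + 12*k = (k + 4)*(k^2 + 3*k) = (k + 3)*(k + 4)*(k)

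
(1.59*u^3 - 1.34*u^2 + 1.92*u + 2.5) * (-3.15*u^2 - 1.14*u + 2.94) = -5.0085*u^5 + 2.4084*u^4 + 0.154199999999999*u^3 - 14.0034*u^2 + 2.7948*u + 7.35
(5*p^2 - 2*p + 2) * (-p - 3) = -5*p^3 - 13*p^2 + 4*p - 6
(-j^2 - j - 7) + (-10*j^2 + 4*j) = -11*j^2 + 3*j - 7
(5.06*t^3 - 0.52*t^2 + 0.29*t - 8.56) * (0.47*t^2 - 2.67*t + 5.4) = 2.3782*t^5 - 13.7546*t^4 + 28.8487*t^3 - 7.6055*t^2 + 24.4212*t - 46.224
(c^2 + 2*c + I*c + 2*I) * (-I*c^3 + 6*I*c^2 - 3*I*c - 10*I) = -I*c^5 + c^4 + 4*I*c^4 - 4*c^3 + 9*I*c^3 - 9*c^2 - 16*I*c^2 + 16*c - 20*I*c + 20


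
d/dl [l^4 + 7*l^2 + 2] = 4*l^3 + 14*l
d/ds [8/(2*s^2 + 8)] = -8*s/(s^2 + 4)^2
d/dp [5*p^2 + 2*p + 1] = 10*p + 2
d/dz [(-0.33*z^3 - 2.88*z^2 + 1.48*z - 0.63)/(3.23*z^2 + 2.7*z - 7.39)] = (-1.0659*z^4 - 1.782*z^3 - 5.2403*z^2 + 46.6362*z - 9.2362)/(10.4329*z^4 + 17.442*z^3 - 40.4494*z^2 - 39.906*z + 54.6121)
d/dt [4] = 0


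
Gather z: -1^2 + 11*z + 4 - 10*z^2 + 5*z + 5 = -10*z^2 + 16*z + 8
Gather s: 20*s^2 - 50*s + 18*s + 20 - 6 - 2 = 20*s^2 - 32*s + 12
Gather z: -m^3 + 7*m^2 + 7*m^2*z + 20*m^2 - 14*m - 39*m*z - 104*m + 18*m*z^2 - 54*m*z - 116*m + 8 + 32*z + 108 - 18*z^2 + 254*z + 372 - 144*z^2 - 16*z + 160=-m^3 + 27*m^2 - 234*m + z^2*(18*m - 162) + z*(7*m^2 - 93*m + 270) + 648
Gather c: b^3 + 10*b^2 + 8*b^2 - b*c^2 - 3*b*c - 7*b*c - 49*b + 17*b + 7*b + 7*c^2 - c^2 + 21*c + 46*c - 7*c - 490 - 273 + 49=b^3 + 18*b^2 - 25*b + c^2*(6 - b) + c*(60 - 10*b) - 714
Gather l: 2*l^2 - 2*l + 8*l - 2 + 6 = 2*l^2 + 6*l + 4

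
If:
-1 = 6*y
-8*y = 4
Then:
No Solution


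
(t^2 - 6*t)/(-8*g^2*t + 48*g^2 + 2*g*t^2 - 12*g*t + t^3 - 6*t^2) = t/(-8*g^2 + 2*g*t + t^2)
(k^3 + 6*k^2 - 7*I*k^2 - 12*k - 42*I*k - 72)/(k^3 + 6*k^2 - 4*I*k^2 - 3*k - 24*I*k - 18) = (k - 4*I)/(k - I)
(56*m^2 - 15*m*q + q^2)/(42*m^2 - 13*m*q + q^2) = (-8*m + q)/(-6*m + q)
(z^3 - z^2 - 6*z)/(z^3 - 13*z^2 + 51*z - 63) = z*(z + 2)/(z^2 - 10*z + 21)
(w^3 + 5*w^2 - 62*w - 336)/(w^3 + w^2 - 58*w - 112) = (w + 6)/(w + 2)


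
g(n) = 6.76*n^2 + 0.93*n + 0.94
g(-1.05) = 7.42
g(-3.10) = 63.02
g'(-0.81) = -10.02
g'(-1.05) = -13.27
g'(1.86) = 26.08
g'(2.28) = 31.76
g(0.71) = 5.01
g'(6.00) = 82.05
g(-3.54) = 82.36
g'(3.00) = 41.49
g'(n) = 13.52*n + 0.93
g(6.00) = 249.88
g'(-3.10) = -40.98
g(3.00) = 64.57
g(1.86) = 26.06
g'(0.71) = 10.53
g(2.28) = 38.20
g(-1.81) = 21.40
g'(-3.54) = -46.93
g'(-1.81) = -23.54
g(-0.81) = 4.62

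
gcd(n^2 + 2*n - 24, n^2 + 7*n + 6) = n + 6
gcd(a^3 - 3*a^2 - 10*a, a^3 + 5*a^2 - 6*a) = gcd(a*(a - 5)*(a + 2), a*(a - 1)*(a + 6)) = a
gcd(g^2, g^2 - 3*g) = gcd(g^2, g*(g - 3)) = g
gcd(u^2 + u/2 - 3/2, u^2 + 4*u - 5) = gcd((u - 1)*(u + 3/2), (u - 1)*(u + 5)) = u - 1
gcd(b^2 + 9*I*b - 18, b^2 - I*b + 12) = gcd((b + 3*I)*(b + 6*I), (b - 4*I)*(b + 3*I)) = b + 3*I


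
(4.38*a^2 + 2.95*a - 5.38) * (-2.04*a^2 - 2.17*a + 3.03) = -8.9352*a^4 - 15.5226*a^3 + 17.8451*a^2 + 20.6131*a - 16.3014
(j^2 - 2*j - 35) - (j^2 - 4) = -2*j - 31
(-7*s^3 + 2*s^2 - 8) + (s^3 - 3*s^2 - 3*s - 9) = -6*s^3 - s^2 - 3*s - 17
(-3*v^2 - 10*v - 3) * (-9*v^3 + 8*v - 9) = 27*v^5 + 90*v^4 + 3*v^3 - 53*v^2 + 66*v + 27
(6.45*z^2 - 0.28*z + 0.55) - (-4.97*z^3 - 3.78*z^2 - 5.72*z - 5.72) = 4.97*z^3 + 10.23*z^2 + 5.44*z + 6.27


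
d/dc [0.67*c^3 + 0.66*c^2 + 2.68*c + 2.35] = 2.01*c^2 + 1.32*c + 2.68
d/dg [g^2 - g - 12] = 2*g - 1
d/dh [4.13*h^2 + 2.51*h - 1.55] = 8.26*h + 2.51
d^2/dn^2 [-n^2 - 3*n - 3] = -2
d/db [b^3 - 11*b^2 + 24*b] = 3*b^2 - 22*b + 24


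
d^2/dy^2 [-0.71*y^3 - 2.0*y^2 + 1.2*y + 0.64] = -4.26*y - 4.0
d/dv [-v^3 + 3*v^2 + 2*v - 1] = -3*v^2 + 6*v + 2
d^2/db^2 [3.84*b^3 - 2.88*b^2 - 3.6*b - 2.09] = 23.04*b - 5.76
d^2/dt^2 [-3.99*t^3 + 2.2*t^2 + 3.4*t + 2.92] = 4.4 - 23.94*t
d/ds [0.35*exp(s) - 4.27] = 0.35*exp(s)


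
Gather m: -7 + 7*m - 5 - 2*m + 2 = 5*m - 10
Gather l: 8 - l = 8 - l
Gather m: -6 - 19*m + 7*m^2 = 7*m^2 - 19*m - 6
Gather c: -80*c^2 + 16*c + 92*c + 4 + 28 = -80*c^2 + 108*c + 32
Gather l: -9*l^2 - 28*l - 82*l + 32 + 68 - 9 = -9*l^2 - 110*l + 91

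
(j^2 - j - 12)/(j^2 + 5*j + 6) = (j - 4)/(j + 2)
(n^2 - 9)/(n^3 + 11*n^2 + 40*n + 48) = (n - 3)/(n^2 + 8*n + 16)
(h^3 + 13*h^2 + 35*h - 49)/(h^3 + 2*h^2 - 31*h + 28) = (h + 7)/(h - 4)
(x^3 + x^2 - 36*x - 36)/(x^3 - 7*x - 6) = (x^2 - 36)/(x^2 - x - 6)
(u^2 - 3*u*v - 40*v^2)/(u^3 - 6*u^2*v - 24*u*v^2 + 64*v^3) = (u + 5*v)/(u^2 + 2*u*v - 8*v^2)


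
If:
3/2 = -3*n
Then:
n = -1/2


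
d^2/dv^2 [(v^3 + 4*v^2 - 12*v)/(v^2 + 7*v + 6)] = 6/(v^3 + 3*v^2 + 3*v + 1)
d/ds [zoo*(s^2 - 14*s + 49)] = zoo*(s - 7)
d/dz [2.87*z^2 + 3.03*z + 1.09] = 5.74*z + 3.03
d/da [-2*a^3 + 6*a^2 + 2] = 6*a*(2 - a)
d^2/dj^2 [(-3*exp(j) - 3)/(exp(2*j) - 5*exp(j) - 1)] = 3*(-exp(4*j) - 9*exp(3*j) + 9*exp(2*j) - 24*exp(j) + 4)*exp(j)/(exp(6*j) - 15*exp(5*j) + 72*exp(4*j) - 95*exp(3*j) - 72*exp(2*j) - 15*exp(j) - 1)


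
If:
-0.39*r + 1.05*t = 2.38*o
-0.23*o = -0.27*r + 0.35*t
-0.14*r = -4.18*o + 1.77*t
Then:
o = 0.00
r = 0.00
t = 0.00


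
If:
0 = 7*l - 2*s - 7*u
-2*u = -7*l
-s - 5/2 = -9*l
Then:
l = 10/71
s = -175/142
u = 35/71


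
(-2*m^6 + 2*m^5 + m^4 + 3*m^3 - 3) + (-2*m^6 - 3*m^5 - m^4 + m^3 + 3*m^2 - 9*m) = -4*m^6 - m^5 + 4*m^3 + 3*m^2 - 9*m - 3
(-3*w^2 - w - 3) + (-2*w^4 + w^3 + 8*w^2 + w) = -2*w^4 + w^3 + 5*w^2 - 3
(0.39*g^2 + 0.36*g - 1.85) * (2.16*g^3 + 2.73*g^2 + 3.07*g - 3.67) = 0.8424*g^5 + 1.8423*g^4 - 1.8159*g^3 - 5.3766*g^2 - 7.0007*g + 6.7895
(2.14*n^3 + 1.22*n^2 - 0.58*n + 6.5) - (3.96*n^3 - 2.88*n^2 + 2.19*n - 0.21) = -1.82*n^3 + 4.1*n^2 - 2.77*n + 6.71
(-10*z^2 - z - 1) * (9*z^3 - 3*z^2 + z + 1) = -90*z^5 + 21*z^4 - 16*z^3 - 8*z^2 - 2*z - 1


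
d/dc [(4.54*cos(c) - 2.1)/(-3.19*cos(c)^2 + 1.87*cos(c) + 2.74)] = (-14.4826*cos(c)^2 + 13.398*cos(c) - 16.3666)*sin(c)/(10.1761*cos(c)^4 - 11.9306*cos(c)^3 - 13.9843*cos(c)^2 + 10.2476*cos(c) + 7.5076)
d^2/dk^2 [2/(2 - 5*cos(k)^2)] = 20*(10*sin(k)^4 - 9*sin(k)^2 - 3)/(5*cos(k)^2 - 2)^3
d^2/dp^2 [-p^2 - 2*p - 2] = -2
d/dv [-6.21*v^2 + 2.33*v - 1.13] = 2.33 - 12.42*v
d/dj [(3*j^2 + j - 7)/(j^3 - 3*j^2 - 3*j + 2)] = (-3*j^4 - 2*j^3 + 15*j^2 - 30*j - 19)/(j^6 - 6*j^5 + 3*j^4 + 22*j^3 - 3*j^2 - 12*j + 4)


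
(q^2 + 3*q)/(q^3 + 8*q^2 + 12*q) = (q + 3)/(q^2 + 8*q + 12)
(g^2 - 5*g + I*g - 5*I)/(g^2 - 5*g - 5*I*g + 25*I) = (g + I)/(g - 5*I)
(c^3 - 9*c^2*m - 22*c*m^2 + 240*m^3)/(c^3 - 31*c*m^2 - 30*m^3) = (c - 8*m)/(c + m)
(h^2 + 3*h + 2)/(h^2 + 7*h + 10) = (h + 1)/(h + 5)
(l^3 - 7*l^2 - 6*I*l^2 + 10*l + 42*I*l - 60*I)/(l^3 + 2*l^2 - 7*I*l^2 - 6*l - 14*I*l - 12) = (l^2 - 7*l + 10)/(l^2 + l*(2 - I) - 2*I)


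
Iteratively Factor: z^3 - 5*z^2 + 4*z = (z - 4)*(z^2 - z) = (z - 4)*(z - 1)*(z)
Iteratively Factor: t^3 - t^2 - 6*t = (t)*(t^2 - t - 6) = t*(t - 3)*(t + 2)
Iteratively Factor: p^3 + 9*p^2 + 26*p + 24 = (p + 3)*(p^2 + 6*p + 8) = (p + 3)*(p + 4)*(p + 2)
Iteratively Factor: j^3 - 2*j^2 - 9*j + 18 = (j - 3)*(j^2 + j - 6) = (j - 3)*(j - 2)*(j + 3)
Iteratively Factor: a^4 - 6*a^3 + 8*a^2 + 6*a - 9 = (a - 1)*(a^3 - 5*a^2 + 3*a + 9) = (a - 3)*(a - 1)*(a^2 - 2*a - 3) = (a - 3)*(a - 1)*(a + 1)*(a - 3)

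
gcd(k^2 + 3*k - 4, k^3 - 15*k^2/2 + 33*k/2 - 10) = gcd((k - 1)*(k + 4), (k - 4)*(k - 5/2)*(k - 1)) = k - 1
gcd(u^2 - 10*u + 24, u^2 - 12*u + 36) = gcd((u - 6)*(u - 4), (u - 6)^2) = u - 6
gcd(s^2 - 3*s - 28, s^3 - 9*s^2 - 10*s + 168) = s^2 - 3*s - 28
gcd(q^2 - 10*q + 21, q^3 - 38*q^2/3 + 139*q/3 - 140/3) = q - 7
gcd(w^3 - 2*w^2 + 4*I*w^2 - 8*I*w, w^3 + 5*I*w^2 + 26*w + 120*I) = w + 4*I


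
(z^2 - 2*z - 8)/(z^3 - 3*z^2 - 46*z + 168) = (z + 2)/(z^2 + z - 42)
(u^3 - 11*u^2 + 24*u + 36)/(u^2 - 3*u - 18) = (u^2 - 5*u - 6)/(u + 3)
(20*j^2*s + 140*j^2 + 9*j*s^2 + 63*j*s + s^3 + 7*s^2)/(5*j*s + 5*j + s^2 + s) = (4*j*s + 28*j + s^2 + 7*s)/(s + 1)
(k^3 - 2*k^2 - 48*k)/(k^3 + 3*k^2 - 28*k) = (k^2 - 2*k - 48)/(k^2 + 3*k - 28)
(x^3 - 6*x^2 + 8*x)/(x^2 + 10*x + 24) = x*(x^2 - 6*x + 8)/(x^2 + 10*x + 24)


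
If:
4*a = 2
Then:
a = 1/2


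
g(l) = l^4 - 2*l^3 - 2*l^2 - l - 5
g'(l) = 4*l^3 - 6*l^2 - 4*l - 1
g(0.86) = -8.06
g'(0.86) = -6.33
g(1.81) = -14.49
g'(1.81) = -4.18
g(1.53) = -12.90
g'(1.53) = -6.84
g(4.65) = 213.55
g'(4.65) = 252.84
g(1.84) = -14.61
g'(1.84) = -3.76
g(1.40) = -11.97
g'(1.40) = -7.38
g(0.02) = -5.02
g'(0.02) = -1.08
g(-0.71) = -4.33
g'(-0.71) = -2.62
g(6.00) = 781.00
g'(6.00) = 623.00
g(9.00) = 4927.00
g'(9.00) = 2393.00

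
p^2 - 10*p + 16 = (p - 8)*(p - 2)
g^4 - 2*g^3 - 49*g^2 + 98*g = g*(g - 7)*(g - 2)*(g + 7)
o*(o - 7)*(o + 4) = o^3 - 3*o^2 - 28*o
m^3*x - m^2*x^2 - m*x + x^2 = (m - 1)*(m - x)*(m*x + x)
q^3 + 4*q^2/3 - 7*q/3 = q*(q - 1)*(q + 7/3)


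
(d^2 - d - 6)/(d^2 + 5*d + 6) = (d - 3)/(d + 3)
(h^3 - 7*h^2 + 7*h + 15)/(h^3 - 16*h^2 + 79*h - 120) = (h + 1)/(h - 8)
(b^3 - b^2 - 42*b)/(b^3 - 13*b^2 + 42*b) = (b + 6)/(b - 6)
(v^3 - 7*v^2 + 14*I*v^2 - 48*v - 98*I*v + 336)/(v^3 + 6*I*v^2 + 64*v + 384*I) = (v - 7)/(v - 8*I)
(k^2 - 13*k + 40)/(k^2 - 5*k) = (k - 8)/k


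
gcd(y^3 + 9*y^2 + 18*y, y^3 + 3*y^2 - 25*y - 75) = y + 3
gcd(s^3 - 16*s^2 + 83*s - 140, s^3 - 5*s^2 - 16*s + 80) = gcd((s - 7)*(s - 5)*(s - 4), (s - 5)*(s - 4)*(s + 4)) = s^2 - 9*s + 20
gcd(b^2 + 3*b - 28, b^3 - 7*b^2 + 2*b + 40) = b - 4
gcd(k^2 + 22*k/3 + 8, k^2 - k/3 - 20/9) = k + 4/3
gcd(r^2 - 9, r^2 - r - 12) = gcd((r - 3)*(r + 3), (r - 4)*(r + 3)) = r + 3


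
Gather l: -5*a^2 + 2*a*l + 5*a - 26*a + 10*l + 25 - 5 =-5*a^2 - 21*a + l*(2*a + 10) + 20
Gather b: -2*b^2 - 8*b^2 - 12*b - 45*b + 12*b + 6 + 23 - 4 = -10*b^2 - 45*b + 25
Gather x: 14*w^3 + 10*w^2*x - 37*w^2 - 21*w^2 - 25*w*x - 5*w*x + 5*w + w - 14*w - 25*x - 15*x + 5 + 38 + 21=14*w^3 - 58*w^2 - 8*w + x*(10*w^2 - 30*w - 40) + 64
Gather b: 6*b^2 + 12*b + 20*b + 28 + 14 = 6*b^2 + 32*b + 42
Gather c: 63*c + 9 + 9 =63*c + 18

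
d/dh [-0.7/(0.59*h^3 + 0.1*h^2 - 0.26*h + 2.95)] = (1.239*h^2 + 0.14*h - 0.182)/(0.59*h^3 + 0.1*h^2 - 0.26*h + 2.95)^2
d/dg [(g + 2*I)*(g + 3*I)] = 2*g + 5*I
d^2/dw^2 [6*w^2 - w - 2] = 12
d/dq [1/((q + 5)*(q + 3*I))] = -(2*q + 5 + 3*I)/((q + 5)^2*(q + 3*I)^2)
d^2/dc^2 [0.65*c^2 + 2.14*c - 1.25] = 1.30000000000000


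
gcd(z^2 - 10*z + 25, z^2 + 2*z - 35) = z - 5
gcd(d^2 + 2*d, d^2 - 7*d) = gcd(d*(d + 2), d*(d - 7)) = d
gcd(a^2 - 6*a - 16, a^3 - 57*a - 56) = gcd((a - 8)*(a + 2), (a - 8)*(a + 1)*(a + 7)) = a - 8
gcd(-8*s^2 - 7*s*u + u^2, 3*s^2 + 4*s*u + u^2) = s + u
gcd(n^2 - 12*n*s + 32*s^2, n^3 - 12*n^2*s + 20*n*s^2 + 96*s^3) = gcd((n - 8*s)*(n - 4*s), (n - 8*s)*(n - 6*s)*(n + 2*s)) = -n + 8*s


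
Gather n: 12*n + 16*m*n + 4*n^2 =4*n^2 + n*(16*m + 12)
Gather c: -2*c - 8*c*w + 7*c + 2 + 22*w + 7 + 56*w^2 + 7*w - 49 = c*(5 - 8*w) + 56*w^2 + 29*w - 40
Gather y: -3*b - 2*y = -3*b - 2*y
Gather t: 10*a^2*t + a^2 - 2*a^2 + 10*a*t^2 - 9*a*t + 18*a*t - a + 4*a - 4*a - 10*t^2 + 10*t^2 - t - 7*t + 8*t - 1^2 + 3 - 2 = -a^2 + 10*a*t^2 - a + t*(10*a^2 + 9*a)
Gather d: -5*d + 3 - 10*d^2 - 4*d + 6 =-10*d^2 - 9*d + 9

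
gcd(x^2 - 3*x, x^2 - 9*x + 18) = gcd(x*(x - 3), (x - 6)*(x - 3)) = x - 3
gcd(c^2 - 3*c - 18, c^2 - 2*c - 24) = c - 6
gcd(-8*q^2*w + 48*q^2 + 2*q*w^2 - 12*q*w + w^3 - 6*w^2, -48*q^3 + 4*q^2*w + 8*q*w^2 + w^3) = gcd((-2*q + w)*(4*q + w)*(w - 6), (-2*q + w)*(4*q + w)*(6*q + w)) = 8*q^2 - 2*q*w - w^2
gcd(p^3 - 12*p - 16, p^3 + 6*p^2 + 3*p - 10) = p + 2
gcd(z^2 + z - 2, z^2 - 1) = z - 1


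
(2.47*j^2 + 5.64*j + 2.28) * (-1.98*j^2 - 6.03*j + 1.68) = -4.8906*j^4 - 26.0613*j^3 - 34.374*j^2 - 4.2732*j + 3.8304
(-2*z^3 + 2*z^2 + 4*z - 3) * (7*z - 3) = -14*z^4 + 20*z^3 + 22*z^2 - 33*z + 9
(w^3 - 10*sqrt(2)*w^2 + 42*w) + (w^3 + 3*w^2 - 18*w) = 2*w^3 - 10*sqrt(2)*w^2 + 3*w^2 + 24*w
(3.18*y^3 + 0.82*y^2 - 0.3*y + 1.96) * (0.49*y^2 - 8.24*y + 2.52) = 1.5582*y^5 - 25.8014*y^4 + 1.1098*y^3 + 5.4988*y^2 - 16.9064*y + 4.9392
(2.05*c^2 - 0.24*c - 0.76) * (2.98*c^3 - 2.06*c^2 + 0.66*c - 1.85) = 6.109*c^5 - 4.9382*c^4 - 0.4174*c^3 - 2.3853*c^2 - 0.0576*c + 1.406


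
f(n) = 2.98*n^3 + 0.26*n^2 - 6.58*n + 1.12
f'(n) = 8.94*n^2 + 0.52*n - 6.58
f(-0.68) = 4.78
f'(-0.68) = -2.80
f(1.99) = 12.54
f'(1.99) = 29.86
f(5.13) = 376.52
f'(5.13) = 231.36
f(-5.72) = -510.44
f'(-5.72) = 282.95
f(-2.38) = -21.92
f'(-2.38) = 42.82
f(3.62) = 122.07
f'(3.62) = 112.46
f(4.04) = 175.28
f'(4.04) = 141.44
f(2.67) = 42.13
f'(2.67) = 58.54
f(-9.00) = -2091.02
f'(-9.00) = 712.88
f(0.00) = 1.12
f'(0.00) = -6.58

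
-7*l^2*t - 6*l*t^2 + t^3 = t*(-7*l + t)*(l + t)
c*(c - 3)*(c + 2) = c^3 - c^2 - 6*c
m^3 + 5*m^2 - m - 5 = (m - 1)*(m + 1)*(m + 5)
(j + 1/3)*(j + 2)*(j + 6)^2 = j^4 + 43*j^3/3 + 194*j^2/3 + 92*j + 24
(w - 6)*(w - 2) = w^2 - 8*w + 12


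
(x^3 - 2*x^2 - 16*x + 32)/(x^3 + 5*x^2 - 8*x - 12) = (x^2 - 16)/(x^2 + 7*x + 6)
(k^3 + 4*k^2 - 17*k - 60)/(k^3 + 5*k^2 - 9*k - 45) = (k - 4)/(k - 3)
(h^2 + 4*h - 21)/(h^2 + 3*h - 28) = (h - 3)/(h - 4)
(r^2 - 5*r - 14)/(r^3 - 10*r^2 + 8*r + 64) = (r - 7)/(r^2 - 12*r + 32)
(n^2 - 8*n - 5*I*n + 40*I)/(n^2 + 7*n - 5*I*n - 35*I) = (n - 8)/(n + 7)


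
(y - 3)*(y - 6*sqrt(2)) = y^2 - 6*sqrt(2)*y - 3*y + 18*sqrt(2)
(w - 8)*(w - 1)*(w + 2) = w^3 - 7*w^2 - 10*w + 16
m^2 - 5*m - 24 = (m - 8)*(m + 3)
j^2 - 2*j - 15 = (j - 5)*(j + 3)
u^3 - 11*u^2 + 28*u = u*(u - 7)*(u - 4)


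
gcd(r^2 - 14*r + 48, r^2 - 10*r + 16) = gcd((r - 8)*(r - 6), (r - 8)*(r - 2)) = r - 8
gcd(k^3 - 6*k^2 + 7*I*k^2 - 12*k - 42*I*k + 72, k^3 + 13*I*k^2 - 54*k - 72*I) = k^2 + 7*I*k - 12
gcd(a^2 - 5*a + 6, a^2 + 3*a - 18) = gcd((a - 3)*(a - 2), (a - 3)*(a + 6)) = a - 3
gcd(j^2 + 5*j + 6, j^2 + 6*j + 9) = j + 3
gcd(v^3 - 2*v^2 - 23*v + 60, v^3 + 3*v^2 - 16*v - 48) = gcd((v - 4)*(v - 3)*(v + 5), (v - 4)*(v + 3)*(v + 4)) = v - 4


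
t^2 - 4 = (t - 2)*(t + 2)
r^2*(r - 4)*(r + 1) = r^4 - 3*r^3 - 4*r^2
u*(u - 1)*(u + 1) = u^3 - u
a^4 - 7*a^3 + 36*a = a*(a - 6)*(a - 3)*(a + 2)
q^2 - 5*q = q*(q - 5)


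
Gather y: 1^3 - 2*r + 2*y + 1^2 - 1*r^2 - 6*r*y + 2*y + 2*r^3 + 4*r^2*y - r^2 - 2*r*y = 2*r^3 - 2*r^2 - 2*r + y*(4*r^2 - 8*r + 4) + 2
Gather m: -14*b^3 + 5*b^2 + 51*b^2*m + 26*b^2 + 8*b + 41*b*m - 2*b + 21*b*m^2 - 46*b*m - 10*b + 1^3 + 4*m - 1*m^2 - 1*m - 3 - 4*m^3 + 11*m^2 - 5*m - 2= -14*b^3 + 31*b^2 - 4*b - 4*m^3 + m^2*(21*b + 10) + m*(51*b^2 - 5*b - 2) - 4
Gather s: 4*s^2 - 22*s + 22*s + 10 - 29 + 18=4*s^2 - 1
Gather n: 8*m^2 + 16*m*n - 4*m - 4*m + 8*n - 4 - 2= 8*m^2 - 8*m + n*(16*m + 8) - 6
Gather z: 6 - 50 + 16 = -28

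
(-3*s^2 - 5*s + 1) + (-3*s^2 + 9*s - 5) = -6*s^2 + 4*s - 4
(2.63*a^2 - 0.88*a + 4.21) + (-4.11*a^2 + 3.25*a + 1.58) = -1.48*a^2 + 2.37*a + 5.79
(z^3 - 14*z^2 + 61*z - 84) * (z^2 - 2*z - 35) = z^5 - 16*z^4 + 54*z^3 + 284*z^2 - 1967*z + 2940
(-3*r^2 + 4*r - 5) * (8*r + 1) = -24*r^3 + 29*r^2 - 36*r - 5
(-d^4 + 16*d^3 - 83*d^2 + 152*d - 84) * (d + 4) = -d^5 + 12*d^4 - 19*d^3 - 180*d^2 + 524*d - 336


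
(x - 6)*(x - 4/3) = x^2 - 22*x/3 + 8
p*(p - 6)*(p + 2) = p^3 - 4*p^2 - 12*p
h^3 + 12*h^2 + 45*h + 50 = (h + 2)*(h + 5)^2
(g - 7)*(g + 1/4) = g^2 - 27*g/4 - 7/4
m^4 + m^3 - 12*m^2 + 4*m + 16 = (m - 2)^2*(m + 1)*(m + 4)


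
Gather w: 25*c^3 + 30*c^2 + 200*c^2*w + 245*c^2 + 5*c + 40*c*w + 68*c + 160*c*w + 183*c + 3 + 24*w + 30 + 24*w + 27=25*c^3 + 275*c^2 + 256*c + w*(200*c^2 + 200*c + 48) + 60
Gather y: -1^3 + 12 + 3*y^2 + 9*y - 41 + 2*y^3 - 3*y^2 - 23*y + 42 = 2*y^3 - 14*y + 12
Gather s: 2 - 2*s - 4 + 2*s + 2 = 0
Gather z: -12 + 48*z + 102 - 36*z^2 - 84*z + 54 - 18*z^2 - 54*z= -54*z^2 - 90*z + 144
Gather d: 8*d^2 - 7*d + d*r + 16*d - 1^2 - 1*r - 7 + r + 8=8*d^2 + d*(r + 9)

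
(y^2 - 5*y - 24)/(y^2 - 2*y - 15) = (y - 8)/(y - 5)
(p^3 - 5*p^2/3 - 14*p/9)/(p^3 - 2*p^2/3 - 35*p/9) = (3*p + 2)/(3*p + 5)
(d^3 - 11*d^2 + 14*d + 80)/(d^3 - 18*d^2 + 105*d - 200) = (d + 2)/(d - 5)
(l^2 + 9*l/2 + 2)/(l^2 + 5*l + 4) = (l + 1/2)/(l + 1)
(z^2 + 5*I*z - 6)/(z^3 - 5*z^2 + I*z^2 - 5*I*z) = (z^2 + 5*I*z - 6)/(z*(z^2 + z*(-5 + I) - 5*I))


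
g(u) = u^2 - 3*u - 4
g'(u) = 2*u - 3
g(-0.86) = -0.68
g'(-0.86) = -4.72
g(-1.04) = 0.20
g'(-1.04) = -5.08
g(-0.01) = -3.97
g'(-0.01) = -3.02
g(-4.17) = 25.90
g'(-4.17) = -11.34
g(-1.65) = 3.67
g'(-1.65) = -6.30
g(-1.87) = 5.11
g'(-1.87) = -6.74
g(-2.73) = 11.64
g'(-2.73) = -8.46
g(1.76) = -6.18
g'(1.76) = 0.52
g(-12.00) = 176.00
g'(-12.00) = -27.00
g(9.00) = 50.00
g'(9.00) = 15.00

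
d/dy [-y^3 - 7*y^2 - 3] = y*(-3*y - 14)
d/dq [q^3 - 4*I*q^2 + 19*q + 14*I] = 3*q^2 - 8*I*q + 19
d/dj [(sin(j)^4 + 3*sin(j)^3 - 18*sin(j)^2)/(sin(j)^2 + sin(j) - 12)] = 2*(sin(j)^2 + 9*sin(j) + 24)*sin(j)*cos(j)/(sin(j) + 4)^2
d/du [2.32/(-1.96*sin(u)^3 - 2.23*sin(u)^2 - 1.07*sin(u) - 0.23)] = (13.6416*sin(u)^2 + 10.3472*sin(u) + 2.4824)*cos(u)/(1.96*sin(u)^3 + 2.23*sin(u)^2 + 1.07*sin(u) + 0.23)^2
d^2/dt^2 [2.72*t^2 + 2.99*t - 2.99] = 5.44000000000000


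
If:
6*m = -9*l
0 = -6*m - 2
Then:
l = 2/9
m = -1/3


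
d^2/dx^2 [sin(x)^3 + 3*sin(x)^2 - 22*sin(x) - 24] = -9*sin(x)^3 - 12*sin(x)^2 + 28*sin(x) + 6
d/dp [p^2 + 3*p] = 2*p + 3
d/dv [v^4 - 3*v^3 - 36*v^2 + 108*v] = 4*v^3 - 9*v^2 - 72*v + 108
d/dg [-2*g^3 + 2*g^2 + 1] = 2*g*(2 - 3*g)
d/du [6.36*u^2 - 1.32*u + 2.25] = 12.72*u - 1.32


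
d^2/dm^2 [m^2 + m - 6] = 2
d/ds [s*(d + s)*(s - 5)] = s*(d + s) + s*(s - 5) + (d + s)*(s - 5)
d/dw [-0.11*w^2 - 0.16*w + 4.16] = -0.22*w - 0.16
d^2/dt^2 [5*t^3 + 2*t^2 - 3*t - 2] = 30*t + 4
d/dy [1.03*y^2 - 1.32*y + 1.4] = 2.06*y - 1.32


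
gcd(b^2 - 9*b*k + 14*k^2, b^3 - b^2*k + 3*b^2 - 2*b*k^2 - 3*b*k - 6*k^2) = b - 2*k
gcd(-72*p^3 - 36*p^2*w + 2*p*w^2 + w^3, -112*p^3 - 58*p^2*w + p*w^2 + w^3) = 2*p + w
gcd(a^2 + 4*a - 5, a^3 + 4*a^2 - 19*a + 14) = a - 1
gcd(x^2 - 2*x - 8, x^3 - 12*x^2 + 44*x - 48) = x - 4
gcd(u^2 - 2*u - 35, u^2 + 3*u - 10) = u + 5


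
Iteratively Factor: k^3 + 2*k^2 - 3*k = (k + 3)*(k^2 - k) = k*(k + 3)*(k - 1)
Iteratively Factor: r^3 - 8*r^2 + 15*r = (r - 3)*(r^2 - 5*r) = r*(r - 3)*(r - 5)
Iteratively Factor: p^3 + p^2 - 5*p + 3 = (p + 3)*(p^2 - 2*p + 1) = (p - 1)*(p + 3)*(p - 1)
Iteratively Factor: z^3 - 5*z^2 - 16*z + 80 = (z - 4)*(z^2 - z - 20) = (z - 4)*(z + 4)*(z - 5)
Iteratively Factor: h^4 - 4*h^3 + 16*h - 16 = (h - 2)*(h^3 - 2*h^2 - 4*h + 8) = (h - 2)*(h + 2)*(h^2 - 4*h + 4) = (h - 2)^2*(h + 2)*(h - 2)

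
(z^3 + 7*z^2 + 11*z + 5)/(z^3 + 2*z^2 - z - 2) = (z^2 + 6*z + 5)/(z^2 + z - 2)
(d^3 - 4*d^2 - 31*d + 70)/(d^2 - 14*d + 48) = (d^3 - 4*d^2 - 31*d + 70)/(d^2 - 14*d + 48)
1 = 1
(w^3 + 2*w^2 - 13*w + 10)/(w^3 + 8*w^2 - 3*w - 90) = (w^2 - 3*w + 2)/(w^2 + 3*w - 18)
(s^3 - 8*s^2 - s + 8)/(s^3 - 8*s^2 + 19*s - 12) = (s^2 - 7*s - 8)/(s^2 - 7*s + 12)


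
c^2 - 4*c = c*(c - 4)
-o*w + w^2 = w*(-o + w)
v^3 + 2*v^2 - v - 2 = (v - 1)*(v + 1)*(v + 2)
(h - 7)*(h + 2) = h^2 - 5*h - 14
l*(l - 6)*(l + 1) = l^3 - 5*l^2 - 6*l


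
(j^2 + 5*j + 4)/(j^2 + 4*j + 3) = (j + 4)/(j + 3)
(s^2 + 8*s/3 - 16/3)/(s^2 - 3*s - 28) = (s - 4/3)/(s - 7)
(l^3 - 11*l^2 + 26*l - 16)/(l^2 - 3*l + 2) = l - 8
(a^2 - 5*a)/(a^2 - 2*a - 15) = a/(a + 3)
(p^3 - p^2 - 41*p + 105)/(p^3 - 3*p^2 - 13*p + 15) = (p^2 + 4*p - 21)/(p^2 + 2*p - 3)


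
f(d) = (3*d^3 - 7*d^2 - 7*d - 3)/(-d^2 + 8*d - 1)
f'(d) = (2*d - 8)*(3*d^3 - 7*d^2 - 7*d - 3)/(-d^2 + 8*d - 1)^2 + (9*d^2 - 14*d - 7)/(-d^2 + 8*d - 1)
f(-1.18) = 0.80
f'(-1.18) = -1.17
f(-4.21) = 6.13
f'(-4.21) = -2.11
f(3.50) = 1.04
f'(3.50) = 3.61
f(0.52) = -2.81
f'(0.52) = 2.66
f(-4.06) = 5.82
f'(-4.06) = -2.09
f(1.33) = -2.24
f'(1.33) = 0.29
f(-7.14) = 12.85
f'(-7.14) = -2.43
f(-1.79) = 1.63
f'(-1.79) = -1.52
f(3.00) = -0.43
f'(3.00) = 2.35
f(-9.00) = 17.49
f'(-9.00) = -2.55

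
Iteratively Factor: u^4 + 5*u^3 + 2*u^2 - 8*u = (u)*(u^3 + 5*u^2 + 2*u - 8) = u*(u + 2)*(u^2 + 3*u - 4) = u*(u - 1)*(u + 2)*(u + 4)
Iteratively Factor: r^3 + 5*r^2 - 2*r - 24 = (r - 2)*(r^2 + 7*r + 12) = (r - 2)*(r + 3)*(r + 4)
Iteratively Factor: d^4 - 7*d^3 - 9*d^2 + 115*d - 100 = (d - 1)*(d^3 - 6*d^2 - 15*d + 100) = (d - 1)*(d + 4)*(d^2 - 10*d + 25) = (d - 5)*(d - 1)*(d + 4)*(d - 5)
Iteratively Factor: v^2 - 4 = (v - 2)*(v + 2)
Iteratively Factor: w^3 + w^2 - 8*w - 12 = (w - 3)*(w^2 + 4*w + 4) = (w - 3)*(w + 2)*(w + 2)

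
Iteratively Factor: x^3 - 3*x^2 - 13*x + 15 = (x - 5)*(x^2 + 2*x - 3) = (x - 5)*(x + 3)*(x - 1)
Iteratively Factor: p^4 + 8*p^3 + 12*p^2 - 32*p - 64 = (p + 4)*(p^3 + 4*p^2 - 4*p - 16) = (p - 2)*(p + 4)*(p^2 + 6*p + 8) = (p - 2)*(p + 2)*(p + 4)*(p + 4)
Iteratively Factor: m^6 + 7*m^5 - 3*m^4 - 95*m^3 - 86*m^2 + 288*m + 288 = (m - 3)*(m^5 + 10*m^4 + 27*m^3 - 14*m^2 - 128*m - 96) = (m - 3)*(m + 3)*(m^4 + 7*m^3 + 6*m^2 - 32*m - 32) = (m - 3)*(m + 1)*(m + 3)*(m^3 + 6*m^2 - 32) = (m - 3)*(m - 2)*(m + 1)*(m + 3)*(m^2 + 8*m + 16) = (m - 3)*(m - 2)*(m + 1)*(m + 3)*(m + 4)*(m + 4)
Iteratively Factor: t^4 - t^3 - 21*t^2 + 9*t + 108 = (t + 3)*(t^3 - 4*t^2 - 9*t + 36) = (t - 3)*(t + 3)*(t^2 - t - 12) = (t - 3)*(t + 3)^2*(t - 4)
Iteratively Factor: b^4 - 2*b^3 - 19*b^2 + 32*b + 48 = (b + 1)*(b^3 - 3*b^2 - 16*b + 48) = (b + 1)*(b + 4)*(b^2 - 7*b + 12) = (b - 4)*(b + 1)*(b + 4)*(b - 3)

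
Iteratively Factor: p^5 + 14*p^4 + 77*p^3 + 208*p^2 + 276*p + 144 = (p + 2)*(p^4 + 12*p^3 + 53*p^2 + 102*p + 72) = (p + 2)*(p + 4)*(p^3 + 8*p^2 + 21*p + 18) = (p + 2)*(p + 3)*(p + 4)*(p^2 + 5*p + 6) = (p + 2)^2*(p + 3)*(p + 4)*(p + 3)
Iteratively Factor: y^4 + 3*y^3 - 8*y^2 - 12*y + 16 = (y + 2)*(y^3 + y^2 - 10*y + 8) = (y - 1)*(y + 2)*(y^2 + 2*y - 8) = (y - 1)*(y + 2)*(y + 4)*(y - 2)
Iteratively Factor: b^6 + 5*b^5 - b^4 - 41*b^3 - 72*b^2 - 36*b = (b + 3)*(b^5 + 2*b^4 - 7*b^3 - 20*b^2 - 12*b) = (b + 2)*(b + 3)*(b^4 - 7*b^2 - 6*b) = (b - 3)*(b + 2)*(b + 3)*(b^3 + 3*b^2 + 2*b) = b*(b - 3)*(b + 2)*(b + 3)*(b^2 + 3*b + 2) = b*(b - 3)*(b + 2)^2*(b + 3)*(b + 1)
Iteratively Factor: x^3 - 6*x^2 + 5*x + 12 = (x - 4)*(x^2 - 2*x - 3) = (x - 4)*(x + 1)*(x - 3)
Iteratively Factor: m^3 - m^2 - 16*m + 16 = (m - 4)*(m^2 + 3*m - 4) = (m - 4)*(m + 4)*(m - 1)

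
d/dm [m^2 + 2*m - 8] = 2*m + 2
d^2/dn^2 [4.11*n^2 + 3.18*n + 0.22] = 8.22000000000000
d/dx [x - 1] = 1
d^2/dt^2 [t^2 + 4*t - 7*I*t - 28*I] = 2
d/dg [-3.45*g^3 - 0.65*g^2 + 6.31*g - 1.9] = -10.35*g^2 - 1.3*g + 6.31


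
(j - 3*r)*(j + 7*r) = j^2 + 4*j*r - 21*r^2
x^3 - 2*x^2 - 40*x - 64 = (x - 8)*(x + 2)*(x + 4)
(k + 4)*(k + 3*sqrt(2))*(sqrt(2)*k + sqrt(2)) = sqrt(2)*k^3 + 6*k^2 + 5*sqrt(2)*k^2 + 4*sqrt(2)*k + 30*k + 24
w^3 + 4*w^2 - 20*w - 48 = (w - 4)*(w + 2)*(w + 6)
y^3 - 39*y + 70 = (y - 5)*(y - 2)*(y + 7)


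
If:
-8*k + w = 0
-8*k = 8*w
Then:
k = 0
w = 0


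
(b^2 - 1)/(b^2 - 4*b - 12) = (1 - b^2)/(-b^2 + 4*b + 12)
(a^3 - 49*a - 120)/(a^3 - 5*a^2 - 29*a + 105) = (a^2 - 5*a - 24)/(a^2 - 10*a + 21)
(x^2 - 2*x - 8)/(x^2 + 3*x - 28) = (x + 2)/(x + 7)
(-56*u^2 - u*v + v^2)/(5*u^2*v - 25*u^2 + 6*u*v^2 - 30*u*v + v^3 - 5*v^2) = (-56*u^2 - u*v + v^2)/(5*u^2*v - 25*u^2 + 6*u*v^2 - 30*u*v + v^3 - 5*v^2)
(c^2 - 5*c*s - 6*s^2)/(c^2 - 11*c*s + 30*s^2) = (-c - s)/(-c + 5*s)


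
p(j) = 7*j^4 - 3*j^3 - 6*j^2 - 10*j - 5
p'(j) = 28*j^3 - 9*j^2 - 12*j - 10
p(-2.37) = 245.78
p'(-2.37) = -404.85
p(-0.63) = 0.77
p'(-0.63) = -13.01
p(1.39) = -12.42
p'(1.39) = 31.13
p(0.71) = -14.42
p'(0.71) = -13.04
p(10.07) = 68203.10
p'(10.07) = 27548.64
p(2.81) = 289.40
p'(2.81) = 506.48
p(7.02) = 15591.18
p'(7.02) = 9148.79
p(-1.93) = 110.64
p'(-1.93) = -221.66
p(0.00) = -5.00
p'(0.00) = -10.00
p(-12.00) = 149587.00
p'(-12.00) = -49546.00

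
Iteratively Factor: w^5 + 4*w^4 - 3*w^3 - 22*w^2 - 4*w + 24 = (w + 3)*(w^4 + w^3 - 6*w^2 - 4*w + 8) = (w - 1)*(w + 3)*(w^3 + 2*w^2 - 4*w - 8) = (w - 2)*(w - 1)*(w + 3)*(w^2 + 4*w + 4) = (w - 2)*(w - 1)*(w + 2)*(w + 3)*(w + 2)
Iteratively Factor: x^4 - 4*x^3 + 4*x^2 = (x - 2)*(x^3 - 2*x^2) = x*(x - 2)*(x^2 - 2*x) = x*(x - 2)^2*(x)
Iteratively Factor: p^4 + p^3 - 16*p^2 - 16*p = (p)*(p^3 + p^2 - 16*p - 16) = p*(p - 4)*(p^2 + 5*p + 4) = p*(p - 4)*(p + 1)*(p + 4)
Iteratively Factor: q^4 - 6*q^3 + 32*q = (q - 4)*(q^3 - 2*q^2 - 8*q) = (q - 4)*(q + 2)*(q^2 - 4*q) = (q - 4)^2*(q + 2)*(q)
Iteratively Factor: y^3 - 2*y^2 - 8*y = (y - 4)*(y^2 + 2*y) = (y - 4)*(y + 2)*(y)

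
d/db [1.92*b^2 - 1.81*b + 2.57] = 3.84*b - 1.81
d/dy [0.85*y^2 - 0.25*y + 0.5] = 1.7*y - 0.25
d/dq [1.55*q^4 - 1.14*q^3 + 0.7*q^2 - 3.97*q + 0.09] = 6.2*q^3 - 3.42*q^2 + 1.4*q - 3.97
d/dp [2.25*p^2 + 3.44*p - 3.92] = 4.5*p + 3.44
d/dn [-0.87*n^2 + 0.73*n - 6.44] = 0.73 - 1.74*n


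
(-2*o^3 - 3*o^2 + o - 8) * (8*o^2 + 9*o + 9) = -16*o^5 - 42*o^4 - 37*o^3 - 82*o^2 - 63*o - 72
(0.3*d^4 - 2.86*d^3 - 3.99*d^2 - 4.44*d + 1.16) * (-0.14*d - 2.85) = -0.042*d^5 - 0.4546*d^4 + 8.7096*d^3 + 11.9931*d^2 + 12.4916*d - 3.306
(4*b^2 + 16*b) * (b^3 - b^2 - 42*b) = 4*b^5 + 12*b^4 - 184*b^3 - 672*b^2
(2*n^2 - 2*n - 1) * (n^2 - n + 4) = 2*n^4 - 4*n^3 + 9*n^2 - 7*n - 4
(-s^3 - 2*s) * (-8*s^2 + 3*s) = 8*s^5 - 3*s^4 + 16*s^3 - 6*s^2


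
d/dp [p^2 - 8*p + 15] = 2*p - 8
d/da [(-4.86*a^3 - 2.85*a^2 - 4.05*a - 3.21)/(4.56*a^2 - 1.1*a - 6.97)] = (-22.1616*a^4 + 10.692*a^3 + 123.2256*a^2 + 69.0042*a + 24.6975)/(20.7936*a^4 - 10.032*a^3 - 62.3564*a^2 + 15.334*a + 48.5809)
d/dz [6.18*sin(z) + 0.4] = 6.18*cos(z)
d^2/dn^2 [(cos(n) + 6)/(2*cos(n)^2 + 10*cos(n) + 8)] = (-9*(1 - cos(2*n))^2*cos(n)/4 - 19*(1 - cos(2*n))^2/4 + 425*cos(n)/2 - 18*cos(2*n) - 18*cos(3*n) + cos(5*n)/2 + 213)/(2*(cos(n) + 1)^3*(cos(n) + 4)^3)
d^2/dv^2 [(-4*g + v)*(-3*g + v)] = 2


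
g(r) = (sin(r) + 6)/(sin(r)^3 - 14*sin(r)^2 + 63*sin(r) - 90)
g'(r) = (sin(r) + 6)*(-3*sin(r)^2*cos(r) + 28*sin(r)*cos(r) - 63*cos(r))/(sin(r)^3 - 14*sin(r)^2 + 63*sin(r) - 90)^2 + cos(r)/(sin(r)^3 - 14*sin(r)^2 + 63*sin(r) - 90) = (-2*sin(r)^3 - 4*sin(r)^2 + 168*sin(r) - 468)*cos(r)/(sin(r)^3 - 14*sin(r)^2 + 63*sin(r) - 90)^2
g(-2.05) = -0.03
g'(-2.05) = 0.01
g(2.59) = -0.11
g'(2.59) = 0.09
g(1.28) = -0.17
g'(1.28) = -0.05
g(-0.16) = -0.06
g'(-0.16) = -0.05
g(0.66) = -0.12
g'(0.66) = -0.09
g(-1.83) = -0.03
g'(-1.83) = 0.01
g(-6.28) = -0.07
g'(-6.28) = -0.06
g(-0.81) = -0.04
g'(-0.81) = -0.02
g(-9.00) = -0.05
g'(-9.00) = 0.03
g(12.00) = -0.04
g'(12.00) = -0.03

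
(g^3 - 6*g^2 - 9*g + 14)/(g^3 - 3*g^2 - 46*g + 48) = (g^2 - 5*g - 14)/(g^2 - 2*g - 48)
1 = 1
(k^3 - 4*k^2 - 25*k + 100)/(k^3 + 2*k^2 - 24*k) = (k^2 - 25)/(k*(k + 6))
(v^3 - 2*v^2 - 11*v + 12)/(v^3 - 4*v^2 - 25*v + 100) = (v^2 + 2*v - 3)/(v^2 - 25)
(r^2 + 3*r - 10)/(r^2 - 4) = (r + 5)/(r + 2)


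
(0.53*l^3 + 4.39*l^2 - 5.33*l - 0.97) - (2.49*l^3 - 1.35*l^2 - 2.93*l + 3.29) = -1.96*l^3 + 5.74*l^2 - 2.4*l - 4.26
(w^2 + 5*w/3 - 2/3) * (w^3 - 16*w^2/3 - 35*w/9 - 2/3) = w^5 - 11*w^4/3 - 121*w^3/9 - 97*w^2/27 + 40*w/27 + 4/9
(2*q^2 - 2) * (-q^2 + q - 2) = -2*q^4 + 2*q^3 - 2*q^2 - 2*q + 4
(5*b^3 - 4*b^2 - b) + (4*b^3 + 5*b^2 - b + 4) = 9*b^3 + b^2 - 2*b + 4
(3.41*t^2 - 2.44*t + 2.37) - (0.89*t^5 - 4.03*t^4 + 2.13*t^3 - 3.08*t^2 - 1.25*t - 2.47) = -0.89*t^5 + 4.03*t^4 - 2.13*t^3 + 6.49*t^2 - 1.19*t + 4.84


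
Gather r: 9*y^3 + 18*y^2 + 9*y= 9*y^3 + 18*y^2 + 9*y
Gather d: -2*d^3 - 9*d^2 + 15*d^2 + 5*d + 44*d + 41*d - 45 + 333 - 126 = -2*d^3 + 6*d^2 + 90*d + 162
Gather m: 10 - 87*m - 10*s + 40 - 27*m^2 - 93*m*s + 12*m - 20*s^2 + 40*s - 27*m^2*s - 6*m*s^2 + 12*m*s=m^2*(-27*s - 27) + m*(-6*s^2 - 81*s - 75) - 20*s^2 + 30*s + 50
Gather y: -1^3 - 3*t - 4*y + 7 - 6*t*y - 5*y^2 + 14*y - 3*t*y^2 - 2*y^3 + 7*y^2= -3*t - 2*y^3 + y^2*(2 - 3*t) + y*(10 - 6*t) + 6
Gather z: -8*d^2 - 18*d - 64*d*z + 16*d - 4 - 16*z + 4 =-8*d^2 - 2*d + z*(-64*d - 16)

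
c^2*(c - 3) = c^3 - 3*c^2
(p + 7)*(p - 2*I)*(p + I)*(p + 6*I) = p^4 + 7*p^3 + 5*I*p^3 + 8*p^2 + 35*I*p^2 + 56*p + 12*I*p + 84*I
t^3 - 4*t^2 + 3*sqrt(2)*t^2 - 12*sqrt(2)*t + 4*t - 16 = (t - 4)*(t + sqrt(2))*(t + 2*sqrt(2))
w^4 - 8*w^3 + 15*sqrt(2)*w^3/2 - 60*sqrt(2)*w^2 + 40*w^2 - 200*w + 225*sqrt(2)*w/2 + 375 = (w - 5)*(w - 3)*(w + 5*sqrt(2)/2)*(w + 5*sqrt(2))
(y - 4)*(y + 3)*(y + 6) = y^3 + 5*y^2 - 18*y - 72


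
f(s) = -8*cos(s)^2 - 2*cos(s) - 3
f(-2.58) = -7.04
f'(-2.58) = 6.15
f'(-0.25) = -4.33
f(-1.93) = -3.29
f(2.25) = -4.90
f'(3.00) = -1.95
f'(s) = 16*sin(s)*cos(s) + 2*sin(s)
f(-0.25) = -12.45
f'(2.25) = -6.26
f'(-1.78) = 1.29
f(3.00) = -8.86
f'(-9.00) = 5.18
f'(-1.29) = -6.18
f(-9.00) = -7.82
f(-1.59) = -2.96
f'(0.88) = 9.40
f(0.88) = -7.52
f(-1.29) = -4.17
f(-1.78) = -2.93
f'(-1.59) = -1.69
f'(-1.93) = 3.39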